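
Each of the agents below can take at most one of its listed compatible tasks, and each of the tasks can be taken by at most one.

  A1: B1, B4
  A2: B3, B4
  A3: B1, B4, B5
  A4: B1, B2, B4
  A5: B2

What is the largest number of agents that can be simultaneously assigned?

5

Unit-capacity flow: source→left, listed edges, right→sink; max matching = max flow.
Augmenting path A1→B1 (+1); matched 1.
Augmenting path A2→B3 (+1); matched 2.
Augmenting path A3→B4 (+1); matched 3.
Augmenting path A4→B2 (+1); matched 4.
Augmenting path A5→B2→A4→B4→A3→B5 (+1); matched 5.
No augmenting path remains; maximum matching = 5.
König certificate: {A1, A2, A3, A4, A5} is a vertex cover of size 5 (every listed pair touches it), so no matching can be larger.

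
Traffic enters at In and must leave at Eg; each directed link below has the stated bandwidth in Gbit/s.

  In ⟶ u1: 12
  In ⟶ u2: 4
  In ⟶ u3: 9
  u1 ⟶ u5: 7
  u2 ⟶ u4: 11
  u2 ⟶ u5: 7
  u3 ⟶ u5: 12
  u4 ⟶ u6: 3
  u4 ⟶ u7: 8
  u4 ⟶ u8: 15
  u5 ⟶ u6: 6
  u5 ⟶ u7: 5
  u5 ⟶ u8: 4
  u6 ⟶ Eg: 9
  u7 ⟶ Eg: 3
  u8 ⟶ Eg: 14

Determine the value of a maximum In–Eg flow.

17

Augment In→u1→u5→u6→Eg: bottleneck 6, flow now 6.
Augment In→u1→u5→u7→Eg: bottleneck 1, flow now 7.
Augment In→u2→u4→u6→Eg: bottleneck 3, flow now 10.
Augment In→u2→u4→u7→Eg: bottleneck 1, flow now 11.
Augment In→u3→u5→u7→Eg: bottleneck 1, flow now 12.
Augment In→u3→u5→u8→Eg: bottleneck 4, flow now 16.
Augment In→u3→u5→u7→u4→u8→Eg: bottleneck 1, flow now 17. (uses reverse residual edge)
No augmenting path remains; maximum flow = 17.
In the residual graph, reachable from In: {In, u1, u3, u5, u7}.
Min-cut edges: In→u2 (4), u5→u6 (6), u5→u8 (4), u7→Eg (3); capacity 4 + 6 + 4 + 3 = 17.
This cut is saturated, so no flow can exceed 17.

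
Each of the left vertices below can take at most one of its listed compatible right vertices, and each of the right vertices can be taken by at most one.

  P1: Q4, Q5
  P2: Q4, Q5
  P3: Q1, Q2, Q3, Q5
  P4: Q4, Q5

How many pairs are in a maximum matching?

3

Unit-capacity flow: source→left, listed edges, right→sink; max matching = max flow.
Augmenting path P1→Q4 (+1); matched 1.
Augmenting path P2→Q5 (+1); matched 2.
Augmenting path P3→Q1 (+1); matched 3.
No augmenting path remains; maximum matching = 3.
König certificate: {P3, Q4, Q5} is a vertex cover of size 3 (every listed pair touches it), so no matching can be larger.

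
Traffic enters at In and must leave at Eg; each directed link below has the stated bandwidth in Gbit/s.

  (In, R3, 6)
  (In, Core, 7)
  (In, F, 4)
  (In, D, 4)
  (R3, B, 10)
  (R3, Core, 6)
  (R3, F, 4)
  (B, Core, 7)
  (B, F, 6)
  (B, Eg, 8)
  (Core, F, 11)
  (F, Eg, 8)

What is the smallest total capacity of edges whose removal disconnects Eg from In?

Augment In→F→Eg: bottleneck 4, flow now 4.
Augment In→R3→B→Eg: bottleneck 6, flow now 10.
Augment In→Core→F→Eg: bottleneck 4, flow now 14.
No augmenting path remains; maximum flow = 14.
By max-flow min-cut, the minimum cut capacity equals the max flow.
In the residual graph, reachable from In: {In, Core, F, D}.
Min-cut edges: In→R3 (6), F→Eg (8); capacity 6 + 8 = 14.

14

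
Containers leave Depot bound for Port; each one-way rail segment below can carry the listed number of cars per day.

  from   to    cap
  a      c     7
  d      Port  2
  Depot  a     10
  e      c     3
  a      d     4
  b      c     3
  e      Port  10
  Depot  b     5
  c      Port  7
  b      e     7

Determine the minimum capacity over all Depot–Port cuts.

14

Augment Depot→a→c→Port: bottleneck 7, flow now 7.
Augment Depot→a→d→Port: bottleneck 2, flow now 9.
Augment Depot→b→e→Port: bottleneck 5, flow now 14.
No augmenting path remains; maximum flow = 14.
By max-flow min-cut, the minimum cut capacity equals the max flow.
In the residual graph, reachable from Depot: {Depot, a, d}.
Min-cut edges: Depot→b (5), a→c (7), d→Port (2); capacity 5 + 7 + 2 = 14.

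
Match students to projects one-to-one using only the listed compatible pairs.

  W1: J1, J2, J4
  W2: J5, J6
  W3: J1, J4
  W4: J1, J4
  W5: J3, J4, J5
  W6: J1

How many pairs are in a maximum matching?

5

Unit-capacity flow: source→left, listed edges, right→sink; max matching = max flow.
Augmenting path W1→J1 (+1); matched 1.
Augmenting path W2→J5 (+1); matched 2.
Augmenting path W3→J4 (+1); matched 3.
Augmenting path W5→J3 (+1); matched 4.
Augmenting path W4→J1→W1→J2 (+1); matched 5.
No augmenting path remains; maximum matching = 5.
König certificate: {W1, W2, W5, J1, J4} is a vertex cover of size 5 (every listed pair touches it), so no matching can be larger.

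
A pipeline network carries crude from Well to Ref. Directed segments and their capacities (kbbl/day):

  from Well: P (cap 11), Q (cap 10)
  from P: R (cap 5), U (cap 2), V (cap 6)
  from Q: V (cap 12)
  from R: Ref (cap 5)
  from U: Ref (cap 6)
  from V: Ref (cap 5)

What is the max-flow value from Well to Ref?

Augment Well→P→R→Ref: bottleneck 5, flow now 5.
Augment Well→P→U→Ref: bottleneck 2, flow now 7.
Augment Well→P→V→Ref: bottleneck 4, flow now 11.
Augment Well→Q→V→Ref: bottleneck 1, flow now 12.
No augmenting path remains; maximum flow = 12.
In the residual graph, reachable from Well: {Well, P, Q, V}.
Min-cut edges: P→R (5), P→U (2), V→Ref (5); capacity 5 + 2 + 5 = 12.
This cut is saturated, so no flow can exceed 12.

12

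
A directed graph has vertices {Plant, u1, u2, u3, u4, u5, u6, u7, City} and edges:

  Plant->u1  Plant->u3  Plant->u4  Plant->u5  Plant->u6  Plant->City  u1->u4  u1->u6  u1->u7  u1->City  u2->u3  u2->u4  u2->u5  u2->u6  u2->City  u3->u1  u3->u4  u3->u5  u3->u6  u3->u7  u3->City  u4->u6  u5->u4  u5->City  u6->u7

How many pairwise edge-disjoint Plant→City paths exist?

Assign every edge capacity 1; by Menger, the answer equals the max flow.
Path Plant→City (+1); total 1.
Path Plant→u1→City (+1); total 2.
Path Plant→u3→City (+1); total 3.
Path Plant→u5→City (+1); total 4.
No residual Plant→City path; max flow = 4.
Certifying cut of size 4: {Plant→City, Plant→u1, Plant→u3, Plant→u5}.

4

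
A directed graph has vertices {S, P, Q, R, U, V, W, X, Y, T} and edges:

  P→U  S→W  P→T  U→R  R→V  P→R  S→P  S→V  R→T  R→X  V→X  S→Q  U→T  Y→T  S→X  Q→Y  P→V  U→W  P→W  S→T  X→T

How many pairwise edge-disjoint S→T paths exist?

4

Assign every edge capacity 1; by Menger, the answer equals the max flow.
Path S→T (+1); total 1.
Path S→P→T (+1); total 2.
Path S→X→T (+1); total 3.
Path S→Q→Y→T (+1); total 4.
No residual S→T path; max flow = 4.
Certifying cut of size 4: {S→P, S→Q, S→T, X→T}.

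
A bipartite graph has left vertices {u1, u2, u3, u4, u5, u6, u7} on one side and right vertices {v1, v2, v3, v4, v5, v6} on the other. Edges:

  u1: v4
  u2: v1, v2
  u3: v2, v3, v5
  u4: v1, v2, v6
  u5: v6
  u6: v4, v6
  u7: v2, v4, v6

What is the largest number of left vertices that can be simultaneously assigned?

5

Unit-capacity flow: source→left, listed edges, right→sink; max matching = max flow.
Augmenting path u1→v4 (+1); matched 1.
Augmenting path u2→v1 (+1); matched 2.
Augmenting path u3→v2 (+1); matched 3.
Augmenting path u4→v6 (+1); matched 4.
Augmenting path u7→v2→u3→v3 (+1); matched 5.
No augmenting path remains; maximum matching = 5.
König certificate: {u3, v1, v2, v4, v6} is a vertex cover of size 5 (every listed pair touches it), so no matching can be larger.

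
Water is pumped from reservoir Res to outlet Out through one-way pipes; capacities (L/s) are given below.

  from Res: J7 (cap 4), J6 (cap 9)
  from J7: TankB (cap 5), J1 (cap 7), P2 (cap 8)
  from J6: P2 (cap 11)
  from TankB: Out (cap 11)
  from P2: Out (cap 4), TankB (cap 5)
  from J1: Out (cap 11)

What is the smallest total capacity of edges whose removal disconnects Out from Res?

Augment Res→J7→TankB→Out: bottleneck 4, flow now 4.
Augment Res→J6→P2→Out: bottleneck 4, flow now 8.
Augment Res→J6→P2→TankB→Out: bottleneck 5, flow now 13.
No augmenting path remains; maximum flow = 13.
By max-flow min-cut, the minimum cut capacity equals the max flow.
In the residual graph, reachable from Res: {Res}.
Min-cut edges: Res→J7 (4), Res→J6 (9); capacity 4 + 9 = 13.

13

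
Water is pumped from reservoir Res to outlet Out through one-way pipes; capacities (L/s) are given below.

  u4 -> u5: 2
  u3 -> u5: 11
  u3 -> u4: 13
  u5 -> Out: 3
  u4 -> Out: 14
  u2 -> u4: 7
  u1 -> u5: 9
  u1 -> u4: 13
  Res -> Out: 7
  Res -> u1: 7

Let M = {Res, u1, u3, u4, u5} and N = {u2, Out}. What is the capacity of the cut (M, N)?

24

Edges leaving {Res, u1, u3, u4, u5}: Res→Out (7), u4→Out (14), u5→Out (3).
Cut capacity = 7 + 14 + 3 = 24.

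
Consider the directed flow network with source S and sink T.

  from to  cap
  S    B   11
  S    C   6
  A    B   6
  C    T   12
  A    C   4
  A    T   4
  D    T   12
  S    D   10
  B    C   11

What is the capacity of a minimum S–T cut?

Augment S→C→T: bottleneck 6, flow now 6.
Augment S→D→T: bottleneck 10, flow now 16.
Augment S→B→C→T: bottleneck 6, flow now 22.
No augmenting path remains; maximum flow = 22.
By max-flow min-cut, the minimum cut capacity equals the max flow.
In the residual graph, reachable from S: {S, B, C}.
Min-cut edges: S→D (10), C→T (12); capacity 10 + 12 = 22.

22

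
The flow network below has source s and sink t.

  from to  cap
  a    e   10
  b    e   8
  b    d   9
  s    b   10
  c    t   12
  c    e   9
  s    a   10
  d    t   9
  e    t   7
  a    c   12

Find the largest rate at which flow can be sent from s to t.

Augment s→a→c→t: bottleneck 10, flow now 10.
Augment s→b→d→t: bottleneck 9, flow now 19.
Augment s→b→e→t: bottleneck 1, flow now 20.
No augmenting path remains; maximum flow = 20.
In the residual graph, reachable from s: {s}.
Min-cut edges: s→a (10), s→b (10); capacity 10 + 10 = 20.
This cut is saturated, so no flow can exceed 20.

20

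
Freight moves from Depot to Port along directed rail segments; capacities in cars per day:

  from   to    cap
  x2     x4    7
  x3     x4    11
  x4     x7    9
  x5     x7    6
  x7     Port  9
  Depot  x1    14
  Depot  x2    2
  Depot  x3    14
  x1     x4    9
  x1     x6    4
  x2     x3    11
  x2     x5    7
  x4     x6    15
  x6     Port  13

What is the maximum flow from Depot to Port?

Augment Depot→x1→x6→Port: bottleneck 4, flow now 4.
Augment Depot→x1→x4→x6→Port: bottleneck 9, flow now 13.
Augment Depot→x2→x4→x7→Port: bottleneck 2, flow now 15.
Augment Depot→x3→x4→x7→Port: bottleneck 7, flow now 22.
No augmenting path remains; maximum flow = 22.
In the residual graph, reachable from Depot: {Depot, x1, x2, x3, x4, x5, x6, x7}.
Min-cut edges: x6→Port (13), x7→Port (9); capacity 13 + 9 = 22.
This cut is saturated, so no flow can exceed 22.

22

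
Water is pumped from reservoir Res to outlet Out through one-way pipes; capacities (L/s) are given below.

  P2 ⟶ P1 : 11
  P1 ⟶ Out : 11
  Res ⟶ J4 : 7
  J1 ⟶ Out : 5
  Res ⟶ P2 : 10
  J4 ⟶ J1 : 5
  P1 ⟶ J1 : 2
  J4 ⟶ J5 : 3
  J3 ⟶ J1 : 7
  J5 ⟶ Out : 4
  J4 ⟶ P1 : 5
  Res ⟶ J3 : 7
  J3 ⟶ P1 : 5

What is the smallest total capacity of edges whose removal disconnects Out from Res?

19

Augment Res→P2→P1→Out: bottleneck 10, flow now 10.
Augment Res→J4→J1→Out: bottleneck 5, flow now 15.
Augment Res→J4→J5→Out: bottleneck 2, flow now 17.
Augment Res→J3→P1→Out: bottleneck 1, flow now 18.
Augment Res→J3→J1→J4→J5→Out: bottleneck 1, flow now 19. (uses reverse residual edge)
No augmenting path remains; maximum flow = 19.
By max-flow min-cut, the minimum cut capacity equals the max flow.
In the residual graph, reachable from Res: {Res, P2, J4, J3, J1, P1}.
Min-cut edges: J4→J5 (3), J1→Out (5), P1→Out (11); capacity 3 + 5 + 11 = 19.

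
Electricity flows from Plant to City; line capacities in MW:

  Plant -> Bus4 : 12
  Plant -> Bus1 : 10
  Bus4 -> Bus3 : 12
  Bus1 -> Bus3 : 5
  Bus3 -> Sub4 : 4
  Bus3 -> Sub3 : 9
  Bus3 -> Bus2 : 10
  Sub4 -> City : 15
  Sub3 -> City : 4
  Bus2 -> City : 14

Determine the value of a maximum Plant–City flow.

Augment Plant→Bus4→Bus3→Sub4→City: bottleneck 4, flow now 4.
Augment Plant→Bus4→Bus3→Sub3→City: bottleneck 4, flow now 8.
Augment Plant→Bus4→Bus3→Bus2→City: bottleneck 4, flow now 12.
Augment Plant→Bus1→Bus3→Bus2→City: bottleneck 5, flow now 17.
No augmenting path remains; maximum flow = 17.
In the residual graph, reachable from Plant: {Plant, Bus1}.
Min-cut edges: Plant→Bus4 (12), Bus1→Bus3 (5); capacity 12 + 5 = 17.
This cut is saturated, so no flow can exceed 17.

17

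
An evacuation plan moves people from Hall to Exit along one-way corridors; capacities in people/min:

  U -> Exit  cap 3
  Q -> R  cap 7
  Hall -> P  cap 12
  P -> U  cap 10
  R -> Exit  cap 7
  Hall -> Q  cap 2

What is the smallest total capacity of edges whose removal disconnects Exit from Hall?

Augment Hall→P→U→Exit: bottleneck 3, flow now 3.
Augment Hall→Q→R→Exit: bottleneck 2, flow now 5.
No augmenting path remains; maximum flow = 5.
By max-flow min-cut, the minimum cut capacity equals the max flow.
In the residual graph, reachable from Hall: {Hall, P, U}.
Min-cut edges: Hall→Q (2), U→Exit (3); capacity 2 + 3 = 5.

5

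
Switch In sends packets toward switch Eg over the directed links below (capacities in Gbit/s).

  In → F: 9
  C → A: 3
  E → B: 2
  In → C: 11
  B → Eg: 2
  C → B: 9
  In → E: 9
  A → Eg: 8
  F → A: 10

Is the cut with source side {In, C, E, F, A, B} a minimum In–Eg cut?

Yes — it is a minimum cut (capacity 10).

Given cut capacity: 8 + 2 = 10.
Augment In→C→A→Eg: bottleneck 3, flow now 3.
Augment In→C→B→Eg: bottleneck 2, flow now 5.
Augment In→F→A→Eg: bottleneck 5, flow now 10.
No augmenting path remains; maximum flow = 10.
Cut capacity 10 equals the max flow, so it is a minimum cut.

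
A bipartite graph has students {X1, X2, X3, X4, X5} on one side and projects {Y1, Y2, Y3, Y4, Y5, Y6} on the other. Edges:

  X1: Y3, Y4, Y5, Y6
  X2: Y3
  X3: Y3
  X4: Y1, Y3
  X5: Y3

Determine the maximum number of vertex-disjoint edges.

Unit-capacity flow: source→left, listed edges, right→sink; max matching = max flow.
Augmenting path X1→Y3 (+1); matched 1.
Augmenting path X4→Y1 (+1); matched 2.
Augmenting path X2→Y3→X1→Y4 (+1); matched 3.
No augmenting path remains; maximum matching = 3.
König certificate: {X1, X4, Y3} is a vertex cover of size 3 (every listed pair touches it), so no matching can be larger.

3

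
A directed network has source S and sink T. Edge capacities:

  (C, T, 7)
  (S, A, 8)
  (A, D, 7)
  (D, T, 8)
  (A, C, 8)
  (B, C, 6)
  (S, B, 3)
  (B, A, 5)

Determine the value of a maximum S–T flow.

11

Augment S→A→C→T: bottleneck 7, flow now 7.
Augment S→A→D→T: bottleneck 1, flow now 8.
Augment S→B→A→D→T: bottleneck 3, flow now 11.
No augmenting path remains; maximum flow = 11.
In the residual graph, reachable from S: {S}.
Min-cut edges: S→A (8), S→B (3); capacity 8 + 3 = 11.
This cut is saturated, so no flow can exceed 11.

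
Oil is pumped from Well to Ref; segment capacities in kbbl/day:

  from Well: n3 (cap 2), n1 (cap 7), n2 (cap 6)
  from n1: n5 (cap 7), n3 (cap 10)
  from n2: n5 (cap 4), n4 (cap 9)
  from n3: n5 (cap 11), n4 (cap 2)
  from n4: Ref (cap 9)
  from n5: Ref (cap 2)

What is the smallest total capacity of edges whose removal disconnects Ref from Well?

Augment Well→n1→n5→Ref: bottleneck 2, flow now 2.
Augment Well→n2→n4→Ref: bottleneck 6, flow now 8.
Augment Well→n3→n4→Ref: bottleneck 2, flow now 10.
No augmenting path remains; maximum flow = 10.
By max-flow min-cut, the minimum cut capacity equals the max flow.
In the residual graph, reachable from Well: {Well, n1, n3, n5}.
Min-cut edges: Well→n2 (6), n3→n4 (2), n5→Ref (2); capacity 6 + 2 + 2 = 10.

10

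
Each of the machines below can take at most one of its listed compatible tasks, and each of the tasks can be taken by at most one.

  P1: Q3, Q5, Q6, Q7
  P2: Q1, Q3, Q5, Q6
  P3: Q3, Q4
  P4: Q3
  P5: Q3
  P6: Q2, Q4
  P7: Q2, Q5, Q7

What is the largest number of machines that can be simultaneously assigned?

Unit-capacity flow: source→left, listed edges, right→sink; max matching = max flow.
Augmenting path P1→Q3 (+1); matched 1.
Augmenting path P2→Q1 (+1); matched 2.
Augmenting path P3→Q4 (+1); matched 3.
Augmenting path P6→Q2 (+1); matched 4.
Augmenting path P7→Q5 (+1); matched 5.
Augmenting path P4→Q3→P1→Q6 (+1); matched 6.
No augmenting path remains; maximum matching = 6.
König certificate: {P1, P2, P3, P6, P7, Q3} is a vertex cover of size 6 (every listed pair touches it), so no matching can be larger.

6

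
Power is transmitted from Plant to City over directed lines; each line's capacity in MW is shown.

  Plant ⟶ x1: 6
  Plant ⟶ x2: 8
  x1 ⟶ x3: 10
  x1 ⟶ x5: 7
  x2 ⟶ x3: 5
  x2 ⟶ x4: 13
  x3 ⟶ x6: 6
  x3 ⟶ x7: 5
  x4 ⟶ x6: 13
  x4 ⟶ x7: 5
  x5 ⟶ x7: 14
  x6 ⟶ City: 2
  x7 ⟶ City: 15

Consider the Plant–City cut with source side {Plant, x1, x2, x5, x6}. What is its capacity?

44

Edges leaving {Plant, x1, x2, x5, x6}: x1→x3 (10), x2→x3 (5), x2→x4 (13), x5→x7 (14), x6→City (2).
Cut capacity = 10 + 5 + 13 + 14 + 2 = 44.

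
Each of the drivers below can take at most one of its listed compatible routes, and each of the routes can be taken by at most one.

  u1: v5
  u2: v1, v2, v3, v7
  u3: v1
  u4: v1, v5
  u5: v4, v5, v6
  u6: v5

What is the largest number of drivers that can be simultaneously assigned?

4

Unit-capacity flow: source→left, listed edges, right→sink; max matching = max flow.
Augmenting path u1→v5 (+1); matched 1.
Augmenting path u2→v1 (+1); matched 2.
Augmenting path u5→v4 (+1); matched 3.
Augmenting path u3→v1→u2→v2 (+1); matched 4.
No augmenting path remains; maximum matching = 4.
König certificate: {u2, u5, v1, v5} is a vertex cover of size 4 (every listed pair touches it), so no matching can be larger.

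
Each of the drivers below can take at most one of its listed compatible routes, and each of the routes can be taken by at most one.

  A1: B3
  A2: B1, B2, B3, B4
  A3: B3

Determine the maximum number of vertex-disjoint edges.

Unit-capacity flow: source→left, listed edges, right→sink; max matching = max flow.
Augmenting path A1→B3 (+1); matched 1.
Augmenting path A2→B1 (+1); matched 2.
No augmenting path remains; maximum matching = 2.
König certificate: {A2, B3} is a vertex cover of size 2 (every listed pair touches it), so no matching can be larger.

2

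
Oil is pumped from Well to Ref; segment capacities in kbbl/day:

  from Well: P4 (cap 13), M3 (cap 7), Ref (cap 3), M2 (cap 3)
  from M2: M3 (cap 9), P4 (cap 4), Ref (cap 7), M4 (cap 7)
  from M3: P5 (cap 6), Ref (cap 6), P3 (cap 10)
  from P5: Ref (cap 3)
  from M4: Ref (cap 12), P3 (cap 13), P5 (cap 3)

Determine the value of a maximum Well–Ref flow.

Augment Well→Ref: bottleneck 3, flow now 3.
Augment Well→M2→Ref: bottleneck 3, flow now 6.
Augment Well→M3→Ref: bottleneck 6, flow now 12.
Augment Well→M3→P5→Ref: bottleneck 1, flow now 13.
No augmenting path remains; maximum flow = 13.
In the residual graph, reachable from Well: {Well, P4}.
Min-cut edges: Well→M2 (3), Well→M3 (7), Well→Ref (3); capacity 3 + 7 + 3 = 13.
This cut is saturated, so no flow can exceed 13.

13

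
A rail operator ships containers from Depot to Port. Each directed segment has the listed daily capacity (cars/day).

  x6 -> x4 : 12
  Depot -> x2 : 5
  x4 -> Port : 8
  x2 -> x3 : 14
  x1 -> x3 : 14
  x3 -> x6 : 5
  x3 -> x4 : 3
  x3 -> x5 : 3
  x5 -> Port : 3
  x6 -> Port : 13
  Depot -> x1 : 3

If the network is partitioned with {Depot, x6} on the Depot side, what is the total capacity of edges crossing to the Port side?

33

Edges leaving {Depot, x6}: Depot→x1 (3), Depot→x2 (5), x6→x4 (12), x6→Port (13).
Cut capacity = 3 + 5 + 12 + 13 = 33.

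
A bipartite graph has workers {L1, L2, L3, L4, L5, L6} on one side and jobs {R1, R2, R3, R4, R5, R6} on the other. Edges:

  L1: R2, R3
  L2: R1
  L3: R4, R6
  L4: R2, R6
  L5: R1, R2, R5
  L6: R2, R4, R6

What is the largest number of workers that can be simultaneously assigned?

6

Unit-capacity flow: source→left, listed edges, right→sink; max matching = max flow.
Augmenting path L1→R2 (+1); matched 1.
Augmenting path L2→R1 (+1); matched 2.
Augmenting path L3→R4 (+1); matched 3.
Augmenting path L4→R6 (+1); matched 4.
Augmenting path L5→R5 (+1); matched 5.
Augmenting path L6→R2→L1→R3 (+1); matched 6.
No augmenting path remains; maximum matching = 6.
König certificate: {L1, L2, L3, L4, L5, L6} is a vertex cover of size 6 (every listed pair touches it), so no matching can be larger.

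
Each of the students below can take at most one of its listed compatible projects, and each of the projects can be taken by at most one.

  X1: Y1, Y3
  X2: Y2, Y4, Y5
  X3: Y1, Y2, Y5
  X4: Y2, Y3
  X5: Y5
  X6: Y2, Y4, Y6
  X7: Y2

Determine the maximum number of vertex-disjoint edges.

6

Unit-capacity flow: source→left, listed edges, right→sink; max matching = max flow.
Augmenting path X1→Y1 (+1); matched 1.
Augmenting path X2→Y2 (+1); matched 2.
Augmenting path X3→Y5 (+1); matched 3.
Augmenting path X4→Y3 (+1); matched 4.
Augmenting path X6→Y4 (+1); matched 5.
Augmenting path X7→Y2→X2→Y4→X6→Y6 (+1); matched 6.
No augmenting path remains; maximum matching = 6.
König certificate: {X2, X6, Y1, Y2, Y3, Y5} is a vertex cover of size 6 (every listed pair touches it), so no matching can be larger.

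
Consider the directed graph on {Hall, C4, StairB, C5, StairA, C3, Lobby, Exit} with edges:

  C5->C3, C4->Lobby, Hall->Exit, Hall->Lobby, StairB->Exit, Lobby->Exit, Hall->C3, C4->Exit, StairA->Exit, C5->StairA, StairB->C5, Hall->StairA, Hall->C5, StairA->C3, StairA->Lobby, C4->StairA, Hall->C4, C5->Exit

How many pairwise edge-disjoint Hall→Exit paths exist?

5

Assign every edge capacity 1; by Menger, the answer equals the max flow.
Path Hall→Exit (+1); total 1.
Path Hall→C4→Exit (+1); total 2.
Path Hall→C5→Exit (+1); total 3.
Path Hall→StairA→Exit (+1); total 4.
Path Hall→Lobby→Exit (+1); total 5.
No residual Hall→Exit path; max flow = 5.
Certifying cut of size 5: {Hall→C4, Hall→C5, Hall→Exit, Hall→Lobby, Hall→StairA}.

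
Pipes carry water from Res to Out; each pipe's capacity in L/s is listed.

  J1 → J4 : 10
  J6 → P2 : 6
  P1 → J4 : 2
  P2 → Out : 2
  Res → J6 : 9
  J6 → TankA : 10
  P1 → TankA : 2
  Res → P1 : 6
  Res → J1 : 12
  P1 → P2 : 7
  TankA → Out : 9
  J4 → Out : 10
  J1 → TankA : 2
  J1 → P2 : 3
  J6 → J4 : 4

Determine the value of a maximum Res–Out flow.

21

Augment Res→J1→TankA→Out: bottleneck 2, flow now 2.
Augment Res→J1→P2→Out: bottleneck 2, flow now 4.
Augment Res→J1→J4→Out: bottleneck 8, flow now 12.
Augment Res→J6→TankA→Out: bottleneck 7, flow now 19.
Augment Res→J6→J4→Out: bottleneck 2, flow now 21.
No augmenting path remains; maximum flow = 21.
In the residual graph, reachable from Res: {Res, J1, J6, P1, TankA, P2, J4}.
Min-cut edges: TankA→Out (9), P2→Out (2), J4→Out (10); capacity 9 + 2 + 10 = 21.
This cut is saturated, so no flow can exceed 21.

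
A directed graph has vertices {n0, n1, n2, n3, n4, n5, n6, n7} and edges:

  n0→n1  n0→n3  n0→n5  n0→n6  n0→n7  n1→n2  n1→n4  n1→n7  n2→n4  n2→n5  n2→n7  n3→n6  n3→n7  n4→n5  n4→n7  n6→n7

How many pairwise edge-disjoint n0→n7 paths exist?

Assign every edge capacity 1; by Menger, the answer equals the max flow.
Path n0→n7 (+1); total 1.
Path n0→n1→n7 (+1); total 2.
Path n0→n3→n7 (+1); total 3.
Path n0→n6→n7 (+1); total 4.
No residual n0→n7 path; max flow = 4.
Certifying cut of size 4: {n0→n1, n0→n3, n0→n6, n0→n7}.

4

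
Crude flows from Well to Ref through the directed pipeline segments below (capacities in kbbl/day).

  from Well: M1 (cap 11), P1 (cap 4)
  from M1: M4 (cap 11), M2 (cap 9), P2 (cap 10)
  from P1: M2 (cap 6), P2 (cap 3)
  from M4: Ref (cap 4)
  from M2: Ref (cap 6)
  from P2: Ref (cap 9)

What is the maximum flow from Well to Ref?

15

Augment Well→M1→M4→Ref: bottleneck 4, flow now 4.
Augment Well→M1→M2→Ref: bottleneck 6, flow now 10.
Augment Well→M1→P2→Ref: bottleneck 1, flow now 11.
Augment Well→P1→P2→Ref: bottleneck 3, flow now 14.
Augment Well→P1→M2→M1→P2→Ref: bottleneck 1, flow now 15. (uses reverse residual edge)
No augmenting path remains; maximum flow = 15.
In the residual graph, reachable from Well: {Well}.
Min-cut edges: Well→M1 (11), Well→P1 (4); capacity 11 + 4 = 15.
This cut is saturated, so no flow can exceed 15.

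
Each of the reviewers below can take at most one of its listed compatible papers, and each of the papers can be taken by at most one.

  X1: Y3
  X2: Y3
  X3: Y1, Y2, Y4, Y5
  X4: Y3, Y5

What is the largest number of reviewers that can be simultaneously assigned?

3

Unit-capacity flow: source→left, listed edges, right→sink; max matching = max flow.
Augmenting path X1→Y3 (+1); matched 1.
Augmenting path X3→Y1 (+1); matched 2.
Augmenting path X4→Y5 (+1); matched 3.
No augmenting path remains; maximum matching = 3.
König certificate: {X3, X4, Y3} is a vertex cover of size 3 (every listed pair touches it), so no matching can be larger.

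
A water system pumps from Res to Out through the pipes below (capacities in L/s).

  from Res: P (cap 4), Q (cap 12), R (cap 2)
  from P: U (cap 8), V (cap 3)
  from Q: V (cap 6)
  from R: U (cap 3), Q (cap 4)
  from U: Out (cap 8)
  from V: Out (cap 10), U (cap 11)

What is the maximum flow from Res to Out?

12

Augment Res→P→U→Out: bottleneck 4, flow now 4.
Augment Res→Q→V→Out: bottleneck 6, flow now 10.
Augment Res→R→U→Out: bottleneck 2, flow now 12.
No augmenting path remains; maximum flow = 12.
In the residual graph, reachable from Res: {Res, Q}.
Min-cut edges: Res→P (4), Res→R (2), Q→V (6); capacity 4 + 2 + 6 = 12.
This cut is saturated, so no flow can exceed 12.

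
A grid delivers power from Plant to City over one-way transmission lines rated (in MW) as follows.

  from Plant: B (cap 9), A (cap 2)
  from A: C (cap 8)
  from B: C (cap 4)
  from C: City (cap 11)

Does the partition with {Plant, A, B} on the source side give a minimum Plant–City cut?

No — its capacity is 12, but the minimum cut has capacity 6.

Given cut capacity: 8 + 4 = 12.
Augment Plant→A→C→City: bottleneck 2, flow now 2.
Augment Plant→B→C→City: bottleneck 4, flow now 6.
No augmenting path remains; maximum flow = 6.
In the residual graph, reachable from Plant: {Plant, B}.
Min-cut edges: Plant→A (2), B→C (4); capacity 2 + 4 = 6.
Cut capacity 12 exceeds the max flow 6, so it is not minimum.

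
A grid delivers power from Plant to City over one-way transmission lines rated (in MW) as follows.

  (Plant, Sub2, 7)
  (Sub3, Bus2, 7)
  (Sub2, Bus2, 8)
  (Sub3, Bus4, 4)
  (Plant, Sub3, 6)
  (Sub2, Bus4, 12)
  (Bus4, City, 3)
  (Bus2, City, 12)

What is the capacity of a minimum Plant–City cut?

13

Augment Plant→Sub2→Bus4→City: bottleneck 3, flow now 3.
Augment Plant→Sub2→Bus2→City: bottleneck 4, flow now 7.
Augment Plant→Sub3→Bus2→City: bottleneck 6, flow now 13.
No augmenting path remains; maximum flow = 13.
By max-flow min-cut, the minimum cut capacity equals the max flow.
In the residual graph, reachable from Plant: {Plant}.
Min-cut edges: Plant→Sub2 (7), Plant→Sub3 (6); capacity 7 + 6 = 13.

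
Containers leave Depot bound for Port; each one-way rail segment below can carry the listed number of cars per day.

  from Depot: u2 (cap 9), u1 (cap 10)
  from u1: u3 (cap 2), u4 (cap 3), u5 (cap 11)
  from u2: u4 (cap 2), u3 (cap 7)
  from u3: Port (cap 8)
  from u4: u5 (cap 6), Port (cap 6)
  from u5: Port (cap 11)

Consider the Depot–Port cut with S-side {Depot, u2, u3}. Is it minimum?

Given cut capacity: 10 + 2 + 8 = 20.
Augment Depot→u1→u3→Port: bottleneck 2, flow now 2.
Augment Depot→u1→u4→Port: bottleneck 3, flow now 5.
Augment Depot→u1→u5→Port: bottleneck 5, flow now 10.
Augment Depot→u2→u3→Port: bottleneck 6, flow now 16.
Augment Depot→u2→u4→Port: bottleneck 2, flow now 18.
Augment Depot→u2→u3→u1→u5→Port: bottleneck 1, flow now 19. (uses reverse residual edge)
No augmenting path remains; maximum flow = 19.
In the residual graph, reachable from Depot: {Depot}.
Min-cut edges: Depot→u1 (10), Depot→u2 (9); capacity 10 + 9 = 19.
Cut capacity 20 exceeds the max flow 19, so it is not minimum.

No — its capacity is 20, but the minimum cut has capacity 19.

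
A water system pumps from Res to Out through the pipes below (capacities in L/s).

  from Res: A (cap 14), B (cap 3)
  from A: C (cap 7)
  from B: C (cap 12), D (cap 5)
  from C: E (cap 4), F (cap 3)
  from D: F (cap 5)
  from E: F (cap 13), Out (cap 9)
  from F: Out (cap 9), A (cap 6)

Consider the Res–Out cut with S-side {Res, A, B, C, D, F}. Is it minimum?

No — its capacity is 13, but the minimum cut has capacity 10.

Given cut capacity: 4 + 9 = 13.
Augment Res→A→C→E→Out: bottleneck 4, flow now 4.
Augment Res→A→C→F→Out: bottleneck 3, flow now 7.
Augment Res→B→D→F→Out: bottleneck 3, flow now 10.
No augmenting path remains; maximum flow = 10.
In the residual graph, reachable from Res: {Res, A}.
Min-cut edges: Res→B (3), A→C (7); capacity 3 + 7 = 10.
Cut capacity 13 exceeds the max flow 10, so it is not minimum.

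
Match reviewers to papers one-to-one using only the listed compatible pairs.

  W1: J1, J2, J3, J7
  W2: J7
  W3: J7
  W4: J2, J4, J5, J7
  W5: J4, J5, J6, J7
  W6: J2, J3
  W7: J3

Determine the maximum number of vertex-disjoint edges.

6

Unit-capacity flow: source→left, listed edges, right→sink; max matching = max flow.
Augmenting path W1→J1 (+1); matched 1.
Augmenting path W2→J7 (+1); matched 2.
Augmenting path W4→J2 (+1); matched 3.
Augmenting path W5→J4 (+1); matched 4.
Augmenting path W6→J3 (+1); matched 5.
Augmenting path W7→J3→W6→J2→W4→J5 (+1); matched 6.
No augmenting path remains; maximum matching = 6.
König certificate: {W1, W4, W5, W6, W7, J7} is a vertex cover of size 6 (every listed pair touches it), so no matching can be larger.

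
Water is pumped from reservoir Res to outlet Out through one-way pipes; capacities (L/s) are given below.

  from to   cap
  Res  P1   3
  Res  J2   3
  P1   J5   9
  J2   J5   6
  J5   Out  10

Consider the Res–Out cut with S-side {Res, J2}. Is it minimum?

Given cut capacity: 3 + 6 = 9.
Augment Res→P1→J5→Out: bottleneck 3, flow now 3.
Augment Res→J2→J5→Out: bottleneck 3, flow now 6.
No augmenting path remains; maximum flow = 6.
In the residual graph, reachable from Res: {Res}.
Min-cut edges: Res→P1 (3), Res→J2 (3); capacity 3 + 3 = 6.
Cut capacity 9 exceeds the max flow 6, so it is not minimum.

No — its capacity is 9, but the minimum cut has capacity 6.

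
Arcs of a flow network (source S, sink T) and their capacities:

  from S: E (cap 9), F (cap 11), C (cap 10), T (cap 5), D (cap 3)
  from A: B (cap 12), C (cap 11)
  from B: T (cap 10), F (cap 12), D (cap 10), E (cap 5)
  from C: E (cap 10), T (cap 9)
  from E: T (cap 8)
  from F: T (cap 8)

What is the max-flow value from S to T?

30

Augment S→T: bottleneck 5, flow now 5.
Augment S→C→T: bottleneck 9, flow now 14.
Augment S→E→T: bottleneck 8, flow now 22.
Augment S→F→T: bottleneck 8, flow now 30.
No augmenting path remains; maximum flow = 30.
In the residual graph, reachable from S: {S, C, D, E, F}.
Min-cut edges: S→T (5), C→T (9), E→T (8), F→T (8); capacity 5 + 9 + 8 + 8 = 30.
This cut is saturated, so no flow can exceed 30.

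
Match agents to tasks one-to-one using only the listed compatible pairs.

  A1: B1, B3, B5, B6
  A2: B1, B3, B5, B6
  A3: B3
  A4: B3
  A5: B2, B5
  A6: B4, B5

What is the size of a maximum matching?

5

Unit-capacity flow: source→left, listed edges, right→sink; max matching = max flow.
Augmenting path A1→B1 (+1); matched 1.
Augmenting path A2→B3 (+1); matched 2.
Augmenting path A5→B2 (+1); matched 3.
Augmenting path A6→B4 (+1); matched 4.
Augmenting path A3→B3→A2→B5 (+1); matched 5.
No augmenting path remains; maximum matching = 5.
König certificate: {A1, A2, A5, A6, B3} is a vertex cover of size 5 (every listed pair touches it), so no matching can be larger.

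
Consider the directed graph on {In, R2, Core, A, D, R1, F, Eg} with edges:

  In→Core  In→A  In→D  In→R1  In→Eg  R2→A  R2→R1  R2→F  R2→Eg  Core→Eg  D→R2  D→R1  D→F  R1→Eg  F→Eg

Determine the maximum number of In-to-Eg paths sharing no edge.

4

Assign every edge capacity 1; by Menger, the answer equals the max flow.
Path In→Eg (+1); total 1.
Path In→Core→Eg (+1); total 2.
Path In→R1→Eg (+1); total 3.
Path In→D→R2→Eg (+1); total 4.
No residual In→Eg path; max flow = 4.
Certifying cut of size 4: {In→Core, In→D, In→Eg, In→R1}.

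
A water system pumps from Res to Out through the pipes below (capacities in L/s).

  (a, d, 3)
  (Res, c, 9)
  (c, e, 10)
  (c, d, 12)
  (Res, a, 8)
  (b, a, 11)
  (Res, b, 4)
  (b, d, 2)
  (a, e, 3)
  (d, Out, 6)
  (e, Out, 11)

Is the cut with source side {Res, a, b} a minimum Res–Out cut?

Yes — it is a minimum cut (capacity 17).

Given cut capacity: 9 + 3 + 3 + 2 = 17.
Augment Res→a→d→Out: bottleneck 3, flow now 3.
Augment Res→a→e→Out: bottleneck 3, flow now 6.
Augment Res→b→d→Out: bottleneck 2, flow now 8.
Augment Res→c→d→Out: bottleneck 1, flow now 9.
Augment Res→c→e→Out: bottleneck 8, flow now 17.
No augmenting path remains; maximum flow = 17.
Cut capacity 17 equals the max flow, so it is a minimum cut.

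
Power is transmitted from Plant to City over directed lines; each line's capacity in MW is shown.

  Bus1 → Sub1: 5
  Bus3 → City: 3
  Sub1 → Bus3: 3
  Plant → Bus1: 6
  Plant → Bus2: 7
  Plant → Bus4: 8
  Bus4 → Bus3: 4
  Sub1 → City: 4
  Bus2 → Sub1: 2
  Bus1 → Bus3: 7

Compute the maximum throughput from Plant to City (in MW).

Augment Plant→Bus2→Sub1→City: bottleneck 2, flow now 2.
Augment Plant→Bus1→Sub1→City: bottleneck 2, flow now 4.
Augment Plant→Bus1→Bus3→City: bottleneck 3, flow now 7.
No augmenting path remains; maximum flow = 7.
In the residual graph, reachable from Plant: {Plant, Bus2, Bus1, Bus4, Sub1, Bus3}.
Min-cut edges: Sub1→City (4), Bus3→City (3); capacity 4 + 3 = 7.
This cut is saturated, so no flow can exceed 7.

7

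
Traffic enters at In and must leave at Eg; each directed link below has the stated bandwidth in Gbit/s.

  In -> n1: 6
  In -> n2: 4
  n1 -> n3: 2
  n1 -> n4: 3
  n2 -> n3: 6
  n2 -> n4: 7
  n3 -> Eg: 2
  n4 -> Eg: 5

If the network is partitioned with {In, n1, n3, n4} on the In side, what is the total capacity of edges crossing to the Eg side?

Edges leaving {In, n1, n3, n4}: In→n2 (4), n3→Eg (2), n4→Eg (5).
Cut capacity = 4 + 2 + 5 = 11.

11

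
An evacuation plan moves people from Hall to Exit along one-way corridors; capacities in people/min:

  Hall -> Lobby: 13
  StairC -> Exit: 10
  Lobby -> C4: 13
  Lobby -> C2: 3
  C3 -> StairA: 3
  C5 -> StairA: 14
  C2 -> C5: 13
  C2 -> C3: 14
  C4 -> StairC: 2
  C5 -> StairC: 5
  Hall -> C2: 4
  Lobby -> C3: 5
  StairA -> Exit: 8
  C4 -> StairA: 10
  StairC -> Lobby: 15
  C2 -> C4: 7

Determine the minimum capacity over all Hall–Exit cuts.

15

Augment Hall→C2→C5→StairC→Exit: bottleneck 4, flow now 4.
Augment Hall→Lobby→C4→StairC→Exit: bottleneck 2, flow now 6.
Augment Hall→Lobby→C4→StairA→Exit: bottleneck 8, flow now 14.
Augment Hall→Lobby→C2→C5→StairC→Exit: bottleneck 1, flow now 15.
No augmenting path remains; maximum flow = 15.
By max-flow min-cut, the minimum cut capacity equals the max flow.
In the residual graph, reachable from Hall: {Hall, C2, Lobby, C5, C4, C3, StairA}.
Min-cut edges: C5→StairC (5), C4→StairC (2), StairA→Exit (8); capacity 5 + 2 + 8 = 15.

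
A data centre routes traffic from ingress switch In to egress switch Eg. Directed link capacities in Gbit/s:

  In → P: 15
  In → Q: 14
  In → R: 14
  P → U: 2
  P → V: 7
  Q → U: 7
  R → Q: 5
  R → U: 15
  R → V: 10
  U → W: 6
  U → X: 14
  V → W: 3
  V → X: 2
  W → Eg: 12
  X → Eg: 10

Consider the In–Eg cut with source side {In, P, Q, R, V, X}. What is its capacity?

Edges leaving {In, P, Q, R, V, X}: P→U (2), Q→U (7), R→U (15), V→W (3), X→Eg (10).
Cut capacity = 2 + 7 + 15 + 3 + 10 = 37.

37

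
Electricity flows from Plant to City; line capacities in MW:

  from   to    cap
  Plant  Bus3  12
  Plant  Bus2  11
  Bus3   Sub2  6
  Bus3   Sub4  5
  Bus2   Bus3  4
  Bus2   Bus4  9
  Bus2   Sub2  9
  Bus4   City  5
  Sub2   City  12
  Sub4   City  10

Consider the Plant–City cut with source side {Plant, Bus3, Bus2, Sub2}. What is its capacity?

26

Edges leaving {Plant, Bus3, Bus2, Sub2}: Bus3→Sub4 (5), Bus2→Bus4 (9), Sub2→City (12).
Cut capacity = 5 + 9 + 12 = 26.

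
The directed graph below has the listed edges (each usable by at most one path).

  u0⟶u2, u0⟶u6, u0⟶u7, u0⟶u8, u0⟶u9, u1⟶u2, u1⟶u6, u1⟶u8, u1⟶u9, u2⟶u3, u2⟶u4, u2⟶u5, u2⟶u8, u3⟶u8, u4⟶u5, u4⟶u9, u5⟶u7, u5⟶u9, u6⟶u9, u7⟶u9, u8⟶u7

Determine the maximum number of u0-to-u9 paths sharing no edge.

Assign every edge capacity 1; by Menger, the answer equals the max flow.
Path u0→u9 (+1); total 1.
Path u0→u6→u9 (+1); total 2.
Path u0→u7→u9 (+1); total 3.
Path u0→u2→u4→u9 (+1); total 4.
No residual u0→u9 path; max flow = 4.
Certifying cut of size 4: {u0→u2, u0→u6, u0→u9, u7→u9}.

4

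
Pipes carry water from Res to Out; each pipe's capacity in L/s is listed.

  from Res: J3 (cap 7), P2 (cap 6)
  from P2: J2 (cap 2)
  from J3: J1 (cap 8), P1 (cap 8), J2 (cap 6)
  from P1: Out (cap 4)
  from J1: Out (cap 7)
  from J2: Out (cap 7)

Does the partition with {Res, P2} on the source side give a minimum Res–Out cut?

Given cut capacity: 7 + 2 = 9.
Augment Res→P2→J2→Out: bottleneck 2, flow now 2.
Augment Res→J3→P1→Out: bottleneck 4, flow now 6.
Augment Res→J3→J1→Out: bottleneck 3, flow now 9.
No augmenting path remains; maximum flow = 9.
Cut capacity 9 equals the max flow, so it is a minimum cut.

Yes — it is a minimum cut (capacity 9).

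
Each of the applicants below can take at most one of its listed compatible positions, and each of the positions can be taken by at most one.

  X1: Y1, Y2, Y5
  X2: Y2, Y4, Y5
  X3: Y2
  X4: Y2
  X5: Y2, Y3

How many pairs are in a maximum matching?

Unit-capacity flow: source→left, listed edges, right→sink; max matching = max flow.
Augmenting path X1→Y1 (+1); matched 1.
Augmenting path X2→Y2 (+1); matched 2.
Augmenting path X5→Y3 (+1); matched 3.
Augmenting path X3→Y2→X2→Y4 (+1); matched 4.
No augmenting path remains; maximum matching = 4.
König certificate: {X1, X2, X5, Y2} is a vertex cover of size 4 (every listed pair touches it), so no matching can be larger.

4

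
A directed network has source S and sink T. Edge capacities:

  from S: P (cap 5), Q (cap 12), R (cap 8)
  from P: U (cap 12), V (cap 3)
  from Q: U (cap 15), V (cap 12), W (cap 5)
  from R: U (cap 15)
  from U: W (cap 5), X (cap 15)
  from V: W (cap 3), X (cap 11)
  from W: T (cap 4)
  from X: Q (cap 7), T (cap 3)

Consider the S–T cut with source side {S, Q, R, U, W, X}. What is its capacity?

24

Edges leaving {S, Q, R, U, W, X}: S→P (5), Q→V (12), W→T (4), X→T (3).
Cut capacity = 5 + 12 + 4 + 3 = 24.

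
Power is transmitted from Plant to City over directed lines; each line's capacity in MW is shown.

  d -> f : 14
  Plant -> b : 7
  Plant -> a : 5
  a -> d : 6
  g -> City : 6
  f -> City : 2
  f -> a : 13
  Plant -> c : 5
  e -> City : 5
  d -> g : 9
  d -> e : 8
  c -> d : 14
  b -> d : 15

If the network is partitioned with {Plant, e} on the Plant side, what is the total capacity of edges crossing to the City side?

22

Edges leaving {Plant, e}: Plant→a (5), Plant→b (7), Plant→c (5), e→City (5).
Cut capacity = 5 + 7 + 5 + 5 = 22.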